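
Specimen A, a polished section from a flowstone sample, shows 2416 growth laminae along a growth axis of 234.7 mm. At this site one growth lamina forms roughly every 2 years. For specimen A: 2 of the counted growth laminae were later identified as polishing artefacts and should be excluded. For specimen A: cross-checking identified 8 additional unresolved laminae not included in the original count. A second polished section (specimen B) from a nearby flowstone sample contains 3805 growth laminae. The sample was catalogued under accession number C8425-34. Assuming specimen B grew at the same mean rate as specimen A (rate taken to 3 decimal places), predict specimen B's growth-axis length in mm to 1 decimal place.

Specimen A: true growth lamina count = 2416 − 2 + 8 = 2422.
Specimen A: at 2 years per growth lamina, 2422 × 2 = 4844 years.
A: 234.7 mm over 4844 years gives 234.7 / 4844 ≈ 0.048 mm/yr.
Specimen B: 3805 growth laminae at 2 years each span 3805 × 2 = 7610 years. Length of B = 0.048 × 7610 = 365.3 mm.

365.3 mm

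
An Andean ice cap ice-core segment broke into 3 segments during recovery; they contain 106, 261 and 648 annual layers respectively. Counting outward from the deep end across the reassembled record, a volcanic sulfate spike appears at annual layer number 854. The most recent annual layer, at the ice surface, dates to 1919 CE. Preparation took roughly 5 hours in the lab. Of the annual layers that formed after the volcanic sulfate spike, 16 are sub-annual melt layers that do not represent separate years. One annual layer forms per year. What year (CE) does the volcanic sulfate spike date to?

Total annual layers = 106 + 261 + 648 = 1015.
Between annual layer 854 and the ice surface there are 1015 − 854 = 161 annual layers.
161 − 16 false = 145 true annual layers after the volcanic sulfate spike.
Counting back 145 years from 1919 CE places the volcanic sulfate spike in 1919 − 145 = 1774 CE.

1774 CE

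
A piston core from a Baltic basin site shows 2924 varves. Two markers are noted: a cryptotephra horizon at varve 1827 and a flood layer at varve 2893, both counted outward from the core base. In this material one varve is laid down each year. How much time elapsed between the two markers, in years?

1066 years

The two markers are separated by 2893 − 1827 = 1066 varves.
At one varve per year, 1066 years elapsed between them.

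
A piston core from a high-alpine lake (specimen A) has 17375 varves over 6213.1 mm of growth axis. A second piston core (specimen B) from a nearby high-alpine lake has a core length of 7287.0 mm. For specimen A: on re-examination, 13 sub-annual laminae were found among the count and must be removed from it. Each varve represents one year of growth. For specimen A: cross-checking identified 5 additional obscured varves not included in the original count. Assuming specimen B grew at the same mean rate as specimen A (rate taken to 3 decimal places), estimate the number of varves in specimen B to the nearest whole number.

20355 varves

Specimen A: true varve count = 17375 − 13 + 5 = 17367.
A: 6213.1 mm over 17367 years gives 6213.1 / 17367 ≈ 0.358 mm/yr.
For B, 7287.0 / 0.358 = 20354.75 years ≈ 20355 varves.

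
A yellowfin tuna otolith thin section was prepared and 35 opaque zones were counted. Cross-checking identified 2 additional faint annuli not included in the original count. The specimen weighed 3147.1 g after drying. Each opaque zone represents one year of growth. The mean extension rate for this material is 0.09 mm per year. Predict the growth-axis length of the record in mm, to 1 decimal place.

3.3 mm

True opaque zone count = 35 + 2 = 37.
Length ≈ 0.09 × 37 = 3.3 mm.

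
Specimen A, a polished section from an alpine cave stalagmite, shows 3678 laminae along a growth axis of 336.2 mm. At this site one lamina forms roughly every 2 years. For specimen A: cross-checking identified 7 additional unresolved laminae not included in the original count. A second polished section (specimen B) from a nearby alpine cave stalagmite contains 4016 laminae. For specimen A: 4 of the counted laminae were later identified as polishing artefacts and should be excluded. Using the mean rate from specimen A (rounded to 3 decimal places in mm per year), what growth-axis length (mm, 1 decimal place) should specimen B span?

369.5 mm

Specimen A: adjusted count: 3678 − 4 + 7 = 3681 laminae.
Specimen A: 3681 laminae at 2 years each span 3681 × 2 = 7362 years.
A: Extension rate ≈ 336.2 / 7362 = 0.046 mm/yr.
Specimen B: at 2 years per lamina, 4016 × 2 = 8032 years. For B, 0.046 mm/year × 8032 years = 369.5 mm.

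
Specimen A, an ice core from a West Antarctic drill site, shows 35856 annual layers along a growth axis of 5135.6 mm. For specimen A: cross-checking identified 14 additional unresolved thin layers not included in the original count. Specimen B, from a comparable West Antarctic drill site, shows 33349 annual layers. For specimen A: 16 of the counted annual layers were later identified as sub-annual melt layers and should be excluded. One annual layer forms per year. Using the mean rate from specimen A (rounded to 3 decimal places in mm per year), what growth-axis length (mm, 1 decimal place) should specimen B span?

4768.9 mm

Specimen A: correcting the raw count gives 35856 − 16 + 14 = 35854 true annual layers.
A: Mean rate = 5135.6 mm / 35854 years ≈ 0.143 mm per year.
Length of B = 0.143 × 33349 = 4768.9 mm.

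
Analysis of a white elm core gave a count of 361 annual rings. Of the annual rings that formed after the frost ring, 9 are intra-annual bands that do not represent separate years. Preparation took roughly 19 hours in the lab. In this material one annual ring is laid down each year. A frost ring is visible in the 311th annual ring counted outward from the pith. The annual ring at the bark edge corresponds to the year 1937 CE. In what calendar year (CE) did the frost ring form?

Between annual ring 311 and the bark edge there are 361 − 311 = 50 annual rings.
50 − 9 false = 41 true annual rings after the frost ring.
The annual ring at the bark edge is 1937 CE, so the frost ring dates to 1937 − 41 = 1896 CE.

1896 CE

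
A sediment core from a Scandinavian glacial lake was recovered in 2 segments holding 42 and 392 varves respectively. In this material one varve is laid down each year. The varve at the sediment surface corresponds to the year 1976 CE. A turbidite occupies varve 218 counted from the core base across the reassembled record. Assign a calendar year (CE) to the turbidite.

1760 CE

Total varves = 42 + 392 = 434.
434 − 218 = 216 varves lie beyond the turbidite toward the sediment surface.
1976 − 216 = 1760 CE.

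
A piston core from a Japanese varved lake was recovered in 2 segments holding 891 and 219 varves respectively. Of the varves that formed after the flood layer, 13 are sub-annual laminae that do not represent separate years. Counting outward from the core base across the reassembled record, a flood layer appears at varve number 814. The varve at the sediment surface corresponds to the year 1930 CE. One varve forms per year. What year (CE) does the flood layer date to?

1647 CE

Total varves = 891 + 219 = 1110.
1110 − 814 = 296 varves lie beyond the flood layer toward the sediment surface.
Excluding 13 false varves: 296 − 13 = 283.
Counting back 283 years from 1930 CE places the flood layer in 1930 − 283 = 1647 CE.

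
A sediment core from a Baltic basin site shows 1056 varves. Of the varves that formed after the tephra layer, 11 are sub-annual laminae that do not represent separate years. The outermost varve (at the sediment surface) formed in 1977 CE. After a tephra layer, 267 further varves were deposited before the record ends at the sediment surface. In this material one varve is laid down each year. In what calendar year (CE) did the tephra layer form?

1721 CE

There are 267 varves younger than the tephra layer.
Excluding 11 false varves: 267 − 11 = 256.
Counting back 256 years from 1977 CE places the tephra layer in 1977 − 256 = 1721 CE.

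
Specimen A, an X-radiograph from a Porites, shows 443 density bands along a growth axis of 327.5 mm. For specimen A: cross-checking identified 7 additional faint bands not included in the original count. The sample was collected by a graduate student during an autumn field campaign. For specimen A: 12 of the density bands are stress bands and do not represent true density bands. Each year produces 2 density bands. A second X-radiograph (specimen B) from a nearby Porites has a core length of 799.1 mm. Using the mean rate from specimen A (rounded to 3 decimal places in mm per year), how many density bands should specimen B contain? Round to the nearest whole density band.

1069 density bands

Specimen A: adjusted count: 443 − 12 + 7 = 438 density bands.
Specimen A: 438 density bands at 2 per year is 438 / 2 = 219 years.
A: Extension rate ≈ 327.5 / 219 = 1.495 mm/year.
Specimen B: 799.1 mm / 1.495 mm per year = 534.52 years; at 2 density bands per year that is 534.52 × 2 ≈ 1069 density bands.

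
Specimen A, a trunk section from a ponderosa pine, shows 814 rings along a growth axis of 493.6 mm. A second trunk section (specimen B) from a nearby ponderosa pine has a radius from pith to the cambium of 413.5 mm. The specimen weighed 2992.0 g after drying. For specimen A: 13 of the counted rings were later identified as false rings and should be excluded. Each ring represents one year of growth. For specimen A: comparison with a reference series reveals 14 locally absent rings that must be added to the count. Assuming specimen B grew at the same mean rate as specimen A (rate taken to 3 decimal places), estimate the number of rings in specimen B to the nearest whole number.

Specimen A: correcting the raw count gives 814 − 13 + 14 = 815 true rings.
A: 493.6 mm over 815 years gives 493.6 / 815 ≈ 0.606 mm per year.
Specimen B: 413.5 mm / 0.606 mm per year = 682.34 years ≈ 682 rings.

682 rings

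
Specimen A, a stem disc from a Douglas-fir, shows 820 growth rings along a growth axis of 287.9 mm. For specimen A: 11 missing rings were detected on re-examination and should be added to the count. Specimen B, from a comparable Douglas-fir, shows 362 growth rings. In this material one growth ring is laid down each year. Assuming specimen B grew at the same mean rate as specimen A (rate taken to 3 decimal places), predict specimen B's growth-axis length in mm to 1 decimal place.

125.3 mm

Specimen A: after corrections the count is 820 + 11 = 831 growth rings.
A: 287.9 mm over 831 years gives 287.9 / 831 ≈ 0.346 mm/year.
B's length ≈ 0.346 × 362 = 125.3 mm.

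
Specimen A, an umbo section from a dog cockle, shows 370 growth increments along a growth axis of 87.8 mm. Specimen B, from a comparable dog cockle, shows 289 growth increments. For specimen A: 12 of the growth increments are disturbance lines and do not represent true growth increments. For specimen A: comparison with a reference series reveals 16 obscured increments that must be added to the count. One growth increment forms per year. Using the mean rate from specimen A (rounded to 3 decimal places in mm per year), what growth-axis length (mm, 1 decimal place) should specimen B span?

67.9 mm

Specimen A: correcting the raw count gives 370 − 12 + 16 = 374 true growth increments.
A: 87.8 mm over 374 years gives 87.8 / 374 ≈ 0.235 mm/year.
Length of B = 0.235 × 289 = 67.9 mm.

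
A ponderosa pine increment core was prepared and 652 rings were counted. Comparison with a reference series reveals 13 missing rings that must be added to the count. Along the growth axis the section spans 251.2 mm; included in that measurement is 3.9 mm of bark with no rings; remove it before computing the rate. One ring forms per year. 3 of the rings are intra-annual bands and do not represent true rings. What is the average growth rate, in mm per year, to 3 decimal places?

Adjusted count: 652 − 3 + 13 = 662 rings.
Removing the 3.9 mm offcut leaves 251.2 − 3.9 = 247.3 mm.
Mean rate = 247.3 mm / 662 years ≈ 0.374 mm per year.

0.374 mm per year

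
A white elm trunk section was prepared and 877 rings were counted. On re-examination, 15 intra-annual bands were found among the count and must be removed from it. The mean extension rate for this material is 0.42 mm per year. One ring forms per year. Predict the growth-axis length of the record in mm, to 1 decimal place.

True ring count = 877 − 15 = 862.
Length ≈ 0.42 × 862 = 362.0 mm.

362.0 mm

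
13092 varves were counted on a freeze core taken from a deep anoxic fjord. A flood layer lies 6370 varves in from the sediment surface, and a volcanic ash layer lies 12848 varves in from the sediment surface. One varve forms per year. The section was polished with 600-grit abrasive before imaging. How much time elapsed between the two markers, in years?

6478 years

12848 − 6370 = 6478 varves lie between the two events.
At one varve per year, 6478 years elapsed between them.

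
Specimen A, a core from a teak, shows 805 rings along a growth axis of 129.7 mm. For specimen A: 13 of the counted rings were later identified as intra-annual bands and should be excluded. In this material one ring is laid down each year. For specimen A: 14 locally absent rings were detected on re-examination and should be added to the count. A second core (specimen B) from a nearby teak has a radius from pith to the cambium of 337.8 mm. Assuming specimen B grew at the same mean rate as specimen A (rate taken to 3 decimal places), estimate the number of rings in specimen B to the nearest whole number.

2098 rings

Specimen A: adjusted count: 805 − 13 + 14 = 806 rings.
A: 129.7 mm over 806 years gives 129.7 / 806 ≈ 0.161 mm/yr.
B spans 337.8 / 0.161 = 2098.14 years ≈ 2098 rings.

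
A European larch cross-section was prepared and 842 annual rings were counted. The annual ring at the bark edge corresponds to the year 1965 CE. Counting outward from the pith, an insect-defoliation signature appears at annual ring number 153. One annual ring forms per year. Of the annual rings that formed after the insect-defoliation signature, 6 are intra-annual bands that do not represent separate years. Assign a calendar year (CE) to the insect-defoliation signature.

Between annual ring 153 and the bark edge there are 842 − 153 = 689 annual rings.
Excluding 6 false annual rings: 689 − 6 = 683.
The annual ring at the bark edge is 1965 CE, so the insect-defoliation signature dates to 1965 − 683 = 1282 CE.

1282 CE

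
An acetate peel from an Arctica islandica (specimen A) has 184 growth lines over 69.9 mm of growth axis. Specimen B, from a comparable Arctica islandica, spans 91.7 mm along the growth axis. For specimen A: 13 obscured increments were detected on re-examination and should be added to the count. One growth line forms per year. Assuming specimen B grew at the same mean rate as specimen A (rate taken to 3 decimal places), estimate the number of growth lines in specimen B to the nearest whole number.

258 growth lines

Specimen A: after corrections the count is 184 + 13 = 197 growth lines.
A: Mean rate = 69.9 mm / 197 years ≈ 0.355 mm/year.
Specimen B: 91.7 mm / 0.355 mm per year = 258.31 years ≈ 258 growth lines.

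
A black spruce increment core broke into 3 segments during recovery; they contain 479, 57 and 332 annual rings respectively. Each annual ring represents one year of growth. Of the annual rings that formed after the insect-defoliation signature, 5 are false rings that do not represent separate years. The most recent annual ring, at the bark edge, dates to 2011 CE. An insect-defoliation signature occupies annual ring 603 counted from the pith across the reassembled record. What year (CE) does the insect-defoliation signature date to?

1751 CE

Total annual rings = 479 + 57 + 332 = 868.
Between annual ring 603 and the bark edge there are 868 − 603 = 265 annual rings.
265 − 5 false = 260 true annual rings after the insect-defoliation signature.
2011 − 260 = 1751 CE.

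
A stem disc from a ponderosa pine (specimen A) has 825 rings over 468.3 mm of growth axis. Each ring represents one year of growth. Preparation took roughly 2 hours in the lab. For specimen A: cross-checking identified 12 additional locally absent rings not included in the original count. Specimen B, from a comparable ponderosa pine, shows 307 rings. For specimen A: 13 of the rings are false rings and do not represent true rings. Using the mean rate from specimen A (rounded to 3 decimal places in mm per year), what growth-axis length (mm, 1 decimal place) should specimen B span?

174.4 mm

Specimen A: adjusted count: 825 − 13 + 12 = 824 rings.
A: Extension rate ≈ 468.3 / 824 = 0.568 mm/year.
B's length ≈ 0.568 × 307 = 174.4 mm.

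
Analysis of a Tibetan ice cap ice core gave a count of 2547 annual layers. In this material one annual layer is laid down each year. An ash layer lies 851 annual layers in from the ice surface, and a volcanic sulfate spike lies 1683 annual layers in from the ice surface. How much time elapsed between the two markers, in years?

832 years

1683 − 851 = 832 annual layers lie between the two events.
One annual layer per year makes the interval 832 years.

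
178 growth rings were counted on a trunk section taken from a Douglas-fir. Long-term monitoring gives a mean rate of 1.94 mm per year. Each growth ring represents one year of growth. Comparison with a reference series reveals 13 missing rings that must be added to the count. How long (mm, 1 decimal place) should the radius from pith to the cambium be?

370.5 mm

True growth ring count = 178 + 13 = 191.
Length ≈ 1.94 × 191 = 370.5 mm.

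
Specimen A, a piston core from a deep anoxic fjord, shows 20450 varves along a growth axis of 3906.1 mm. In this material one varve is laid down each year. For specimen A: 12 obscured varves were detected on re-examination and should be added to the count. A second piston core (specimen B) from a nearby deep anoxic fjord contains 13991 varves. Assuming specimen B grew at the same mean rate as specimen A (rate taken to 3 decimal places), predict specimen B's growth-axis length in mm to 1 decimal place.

2672.3 mm

Specimen A: adjusted count: 20450 + 12 = 20462 varves.
A: Mean rate = 3906.1 mm / 20462 years ≈ 0.191 mm/yr.
For B, 0.191 mm/year × 13991 years = 2672.3 mm.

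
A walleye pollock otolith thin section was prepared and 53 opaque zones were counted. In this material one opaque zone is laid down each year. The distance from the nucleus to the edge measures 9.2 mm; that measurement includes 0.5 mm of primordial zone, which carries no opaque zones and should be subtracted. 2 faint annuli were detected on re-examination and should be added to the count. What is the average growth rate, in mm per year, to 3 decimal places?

Adjusted count: 53 + 2 = 55 opaque zones.
The growth record spans 9.2 − 0.5 = 8.7 mm.
Extension rate ≈ 8.7 / 55 = 0.158 mm per year.

0.158 mm per year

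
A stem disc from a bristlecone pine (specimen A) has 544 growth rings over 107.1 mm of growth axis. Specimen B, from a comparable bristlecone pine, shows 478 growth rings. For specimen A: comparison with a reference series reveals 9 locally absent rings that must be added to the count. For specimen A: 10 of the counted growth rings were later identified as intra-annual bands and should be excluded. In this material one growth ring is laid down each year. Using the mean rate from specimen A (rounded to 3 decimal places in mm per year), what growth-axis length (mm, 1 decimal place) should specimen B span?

94.2 mm

Specimen A: after corrections the count is 544 − 10 + 9 = 543 growth rings.
A: 107.1 mm over 543 years gives 107.1 / 543 ≈ 0.197 mm per year.
B's length ≈ 0.197 × 478 = 94.2 mm.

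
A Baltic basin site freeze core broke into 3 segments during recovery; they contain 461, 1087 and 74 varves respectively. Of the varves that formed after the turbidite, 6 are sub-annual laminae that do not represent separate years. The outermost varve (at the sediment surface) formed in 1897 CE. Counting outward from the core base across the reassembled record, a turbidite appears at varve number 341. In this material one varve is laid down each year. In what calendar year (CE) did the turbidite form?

Total varves = 461 + 1087 + 74 = 1622.
Between varve 341 and the sediment surface there are 1622 − 341 = 1281 varves.
Removing the 6 false varves leaves 1281 − 6 = 1275 true varves beyond the turbidite.
Counting back 1275 years from 1897 CE places the turbidite in 1897 − 1275 = 622 CE.

622 CE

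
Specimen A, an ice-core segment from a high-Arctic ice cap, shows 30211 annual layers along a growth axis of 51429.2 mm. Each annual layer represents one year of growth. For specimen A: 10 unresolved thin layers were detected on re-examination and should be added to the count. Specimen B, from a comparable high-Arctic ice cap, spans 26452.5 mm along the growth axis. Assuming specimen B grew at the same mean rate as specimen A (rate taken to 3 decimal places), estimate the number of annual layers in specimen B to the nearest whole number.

15542 annual layers

Specimen A: true annual layer count = 30211 + 10 = 30221.
A: 51429.2 mm over 30221 years gives 51429.2 / 30221 ≈ 1.702 mm/year.
For B, 26452.5 / 1.702 = 15542.01 years ≈ 15542 annual layers.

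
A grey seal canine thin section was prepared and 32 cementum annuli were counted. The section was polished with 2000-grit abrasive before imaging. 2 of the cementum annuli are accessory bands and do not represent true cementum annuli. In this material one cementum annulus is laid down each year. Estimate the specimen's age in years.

30 years

True cementum annulus count = 32 − 2 = 30.
At one cementum annulus per year, that is 30 years.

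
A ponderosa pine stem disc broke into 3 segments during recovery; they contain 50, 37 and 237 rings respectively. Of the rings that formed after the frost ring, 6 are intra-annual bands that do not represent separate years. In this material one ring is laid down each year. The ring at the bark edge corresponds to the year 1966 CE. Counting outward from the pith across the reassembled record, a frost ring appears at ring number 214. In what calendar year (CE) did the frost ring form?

Total rings = 50 + 37 + 237 = 324.
The frost ring sits at ring 214 from the pith, so 324 − 214 = 110 rings formed after it.
110 − 6 false = 104 true rings after the frost ring.
Counting back 104 years from 1966 CE places the frost ring in 1966 − 104 = 1862 CE.

1862 CE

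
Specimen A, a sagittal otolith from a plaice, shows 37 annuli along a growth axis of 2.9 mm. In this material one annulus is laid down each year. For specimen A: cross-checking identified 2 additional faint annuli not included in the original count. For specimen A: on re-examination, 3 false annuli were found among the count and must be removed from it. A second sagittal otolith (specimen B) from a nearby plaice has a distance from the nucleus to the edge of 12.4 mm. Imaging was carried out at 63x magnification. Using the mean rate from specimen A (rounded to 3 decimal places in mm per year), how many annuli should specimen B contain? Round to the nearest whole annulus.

153 annuli

Specimen A: adjusted count: 37 − 3 + 2 = 36 annuli.
A: Mean rate = 2.9 mm / 36 years ≈ 0.081 mm/year.
Specimen B: 12.4 mm / 0.081 mm per year = 153.09 years ≈ 153 annuli.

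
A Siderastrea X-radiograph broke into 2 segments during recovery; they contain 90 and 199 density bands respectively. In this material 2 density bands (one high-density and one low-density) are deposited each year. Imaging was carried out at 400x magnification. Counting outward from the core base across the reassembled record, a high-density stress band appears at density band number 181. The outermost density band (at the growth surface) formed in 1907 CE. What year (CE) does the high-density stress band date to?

Total density bands = 90 + 199 = 289.
Between density band 181 and the growth surface there are 289 − 181 = 108 density bands.
108 density bands at 2 per year is 108 / 2 = 54 years.
1907 − 54 = 1853 CE.

1853 CE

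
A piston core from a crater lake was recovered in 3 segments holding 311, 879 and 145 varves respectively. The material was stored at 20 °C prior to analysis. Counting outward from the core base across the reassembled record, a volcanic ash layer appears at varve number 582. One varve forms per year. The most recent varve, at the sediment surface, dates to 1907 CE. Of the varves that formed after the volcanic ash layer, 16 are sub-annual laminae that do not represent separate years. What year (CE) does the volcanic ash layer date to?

Total varves = 311 + 879 + 145 = 1335.
The volcanic ash layer sits at varve 582 from the core base, so 1335 − 582 = 753 varves formed after it.
Removing the 16 false varves leaves 753 − 16 = 737 true varves beyond the volcanic ash layer.
The varve at the sediment surface is 1907 CE, so the volcanic ash layer dates to 1907 − 737 = 1170 CE.

1170 CE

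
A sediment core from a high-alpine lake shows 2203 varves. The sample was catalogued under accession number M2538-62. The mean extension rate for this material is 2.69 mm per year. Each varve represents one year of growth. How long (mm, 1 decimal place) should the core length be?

2203 years of growth are recorded.
2203 years at 2.69 mm/year gives 2.69 × 2203 = 5926.1 mm.

5926.1 mm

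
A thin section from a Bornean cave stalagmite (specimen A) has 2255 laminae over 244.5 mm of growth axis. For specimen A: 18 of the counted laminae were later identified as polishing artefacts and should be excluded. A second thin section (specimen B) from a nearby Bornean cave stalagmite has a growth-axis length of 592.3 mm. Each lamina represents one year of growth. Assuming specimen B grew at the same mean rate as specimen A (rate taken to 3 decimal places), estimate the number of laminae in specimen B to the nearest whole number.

5434 laminae

Specimen A: adjusted count: 2255 − 18 = 2237 laminae.
A: Mean rate = 244.5 mm / 2237 years ≈ 0.109 mm/year.
Specimen B: 592.3 mm / 0.109 mm per year = 5433.94 years ≈ 5434 laminae.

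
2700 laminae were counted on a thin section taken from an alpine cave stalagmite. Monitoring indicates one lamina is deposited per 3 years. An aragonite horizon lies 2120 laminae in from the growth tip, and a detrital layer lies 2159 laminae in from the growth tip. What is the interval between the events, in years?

117 yr

The two markers are separated by 2159 − 2120 = 39 laminae.
39 laminae at 3 years each span 39 × 3 = 117 years.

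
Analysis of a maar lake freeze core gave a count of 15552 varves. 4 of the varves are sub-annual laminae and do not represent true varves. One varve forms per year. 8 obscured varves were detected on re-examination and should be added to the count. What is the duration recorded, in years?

15556 years

After corrections the count is 15552 − 4 + 8 = 15556 varves.
With a one-to-one varve periodicity this is 15556 years.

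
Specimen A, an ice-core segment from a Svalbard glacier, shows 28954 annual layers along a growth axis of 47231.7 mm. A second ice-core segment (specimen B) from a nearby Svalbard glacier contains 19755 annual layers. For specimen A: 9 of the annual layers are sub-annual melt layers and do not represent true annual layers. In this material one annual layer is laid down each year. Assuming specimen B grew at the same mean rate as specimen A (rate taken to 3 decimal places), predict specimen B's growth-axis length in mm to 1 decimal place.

32240.2 mm

Specimen A: adjusted count: 28954 − 9 = 28945 annual layers.
A: Extension rate ≈ 47231.7 / 28945 = 1.632 mm per year.
Length of B = 1.632 × 19755 = 32240.2 mm.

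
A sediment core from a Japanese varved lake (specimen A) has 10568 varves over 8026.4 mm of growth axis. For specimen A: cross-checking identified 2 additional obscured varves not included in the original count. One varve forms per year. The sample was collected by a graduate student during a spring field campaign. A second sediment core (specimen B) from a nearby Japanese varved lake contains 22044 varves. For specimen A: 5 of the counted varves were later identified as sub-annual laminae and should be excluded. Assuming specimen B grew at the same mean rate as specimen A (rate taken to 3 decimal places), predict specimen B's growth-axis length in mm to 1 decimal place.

16753.4 mm

Specimen A: after corrections the count is 10568 − 5 + 2 = 10565 varves.
A: Mean rate = 8026.4 mm / 10565 years ≈ 0.760 mm/yr.
B's length ≈ 0.760 × 22044 = 16753.4 mm.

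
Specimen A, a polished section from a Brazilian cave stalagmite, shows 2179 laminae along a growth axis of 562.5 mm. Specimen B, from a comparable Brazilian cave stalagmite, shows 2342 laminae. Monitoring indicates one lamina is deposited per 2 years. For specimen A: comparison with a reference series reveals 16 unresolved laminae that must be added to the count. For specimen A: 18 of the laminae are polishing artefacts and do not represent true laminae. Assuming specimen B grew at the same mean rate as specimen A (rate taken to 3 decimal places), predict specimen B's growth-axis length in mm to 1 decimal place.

604.2 mm

Specimen A: adjusted count: 2179 − 18 + 16 = 2177 laminae.
Specimen A: at 2 years per lamina, 2177 × 2 = 4354 years.
A: Extension rate ≈ 562.5 / 4354 = 0.129 mm/year.
Specimen B: 2342 laminae at 2 years each span 2342 × 2 = 4684 years. Length of B = 0.129 × 4684 = 604.2 mm.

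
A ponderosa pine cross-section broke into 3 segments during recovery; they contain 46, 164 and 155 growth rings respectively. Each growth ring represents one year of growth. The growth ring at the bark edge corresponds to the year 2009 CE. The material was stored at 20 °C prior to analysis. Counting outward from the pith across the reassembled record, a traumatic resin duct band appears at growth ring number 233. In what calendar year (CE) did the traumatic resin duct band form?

Total growth rings = 46 + 164 + 155 = 365.
Between growth ring 233 and the bark edge there are 365 − 233 = 132 growth rings.
2009 − 132 = 1877 CE.

1877 CE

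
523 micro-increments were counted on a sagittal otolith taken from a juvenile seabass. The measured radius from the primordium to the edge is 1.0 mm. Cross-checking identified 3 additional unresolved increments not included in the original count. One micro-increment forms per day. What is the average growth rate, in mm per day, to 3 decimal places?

Correcting the raw count gives 523 + 3 = 526 true micro-increments.
1.0 mm over 526 days gives 1.0 / 526 ≈ 0.002 mm per day.

0.002 mm per day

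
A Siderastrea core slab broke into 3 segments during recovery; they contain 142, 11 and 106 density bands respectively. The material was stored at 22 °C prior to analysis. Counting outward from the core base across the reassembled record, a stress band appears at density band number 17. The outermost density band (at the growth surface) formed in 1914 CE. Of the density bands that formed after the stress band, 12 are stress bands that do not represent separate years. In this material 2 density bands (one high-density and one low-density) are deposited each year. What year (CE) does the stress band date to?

1799 CE

Total density bands = 142 + 11 + 106 = 259.
259 − 17 = 242 density bands lie beyond the stress band toward the growth surface.
242 − 12 false = 230 true density bands after the stress band.
Dividing by 2 density bands per year: 230 / 2 = 115 years.
Counting back 115 years from 1914 CE places the stress band in 1914 − 115 = 1799 CE.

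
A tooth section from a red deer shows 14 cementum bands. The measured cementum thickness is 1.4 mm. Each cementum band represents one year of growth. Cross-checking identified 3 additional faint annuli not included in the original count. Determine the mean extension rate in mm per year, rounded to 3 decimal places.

Adjusted count: 14 + 3 = 17 cementum bands.
Mean rate = 1.4 mm / 17 years ≈ 0.082 mm per year.

0.082 mm per year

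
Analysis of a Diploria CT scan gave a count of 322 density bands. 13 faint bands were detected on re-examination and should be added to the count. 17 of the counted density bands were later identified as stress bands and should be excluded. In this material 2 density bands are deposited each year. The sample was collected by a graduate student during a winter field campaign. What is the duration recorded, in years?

159 years

After corrections the count is 322 − 17 + 13 = 318 density bands.
318 density bands at 2 per year is 318 / 2 = 159 years.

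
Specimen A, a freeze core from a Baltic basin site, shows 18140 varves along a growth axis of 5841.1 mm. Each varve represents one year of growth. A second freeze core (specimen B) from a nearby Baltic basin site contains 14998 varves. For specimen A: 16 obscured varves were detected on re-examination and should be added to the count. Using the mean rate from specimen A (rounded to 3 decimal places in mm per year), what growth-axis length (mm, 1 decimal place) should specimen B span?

Specimen A: true varve count = 18140 + 16 = 18156.
A: 5841.1 mm over 18156 years gives 5841.1 / 18156 ≈ 0.322 mm/yr.
For B, 0.322 mm/year × 14998 years = 4829.4 mm.

4829.4 mm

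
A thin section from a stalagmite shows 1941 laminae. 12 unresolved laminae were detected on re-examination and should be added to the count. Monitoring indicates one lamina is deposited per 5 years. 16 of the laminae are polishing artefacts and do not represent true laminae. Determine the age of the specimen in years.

9685 yr

Adjusted count: 1941 − 16 + 12 = 1937 laminae.
At 5 years per lamina, 1937 × 5 = 9685 years.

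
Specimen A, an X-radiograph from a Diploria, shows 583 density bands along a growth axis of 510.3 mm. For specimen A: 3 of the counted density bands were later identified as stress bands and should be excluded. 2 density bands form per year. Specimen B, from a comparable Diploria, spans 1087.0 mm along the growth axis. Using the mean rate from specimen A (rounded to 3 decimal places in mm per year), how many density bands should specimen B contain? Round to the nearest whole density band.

Specimen A: after corrections the count is 583 − 3 = 580 density bands.
Specimen A: dividing by 2 density bands per year: 580 / 2 = 290 years.
A: Mean rate = 510.3 mm / 290 years ≈ 1.760 mm per year.
Specimen B: 1087.0 mm / 1.760 mm per year = 617.61 years; at 2 density bands per year that is 617.61 × 2 ≈ 1235 density bands.

1235 density bands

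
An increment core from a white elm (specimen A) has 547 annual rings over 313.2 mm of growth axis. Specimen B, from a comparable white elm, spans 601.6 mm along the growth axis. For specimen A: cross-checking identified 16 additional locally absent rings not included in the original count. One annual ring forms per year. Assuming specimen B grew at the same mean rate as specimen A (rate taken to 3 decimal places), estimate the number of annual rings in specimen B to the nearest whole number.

1082 annual rings

Specimen A: after corrections the count is 547 + 16 = 563 annual rings.
A: Mean rate = 313.2 mm / 563 years ≈ 0.556 mm per year.
B spans 601.6 / 0.556 = 1082.01 years ≈ 1082 annual rings.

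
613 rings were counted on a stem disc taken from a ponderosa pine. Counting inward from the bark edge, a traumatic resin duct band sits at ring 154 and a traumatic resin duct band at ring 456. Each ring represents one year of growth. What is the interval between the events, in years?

302 years

The two markers are separated by 456 − 154 = 302 rings.
At one ring per year, 302 years elapsed between them.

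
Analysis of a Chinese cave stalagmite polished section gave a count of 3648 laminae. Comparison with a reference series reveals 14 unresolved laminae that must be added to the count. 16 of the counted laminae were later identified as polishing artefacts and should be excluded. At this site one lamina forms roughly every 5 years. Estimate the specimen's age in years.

18230 yr

Adjusted count: 3648 − 16 + 14 = 3646 laminae.
3646 laminae at 5 years each span 3646 × 5 = 18230 years.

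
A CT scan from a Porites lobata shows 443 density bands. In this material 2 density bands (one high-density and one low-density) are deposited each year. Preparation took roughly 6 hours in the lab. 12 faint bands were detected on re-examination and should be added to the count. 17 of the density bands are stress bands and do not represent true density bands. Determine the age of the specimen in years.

219 years

Adjusted count: 443 − 17 + 12 = 438 density bands.
Dividing by 2 density bands per year: 438 / 2 = 219 years.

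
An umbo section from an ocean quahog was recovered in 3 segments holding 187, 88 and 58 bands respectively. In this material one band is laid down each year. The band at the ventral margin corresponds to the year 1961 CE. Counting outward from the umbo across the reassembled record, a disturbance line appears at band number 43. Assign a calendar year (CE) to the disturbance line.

1671 CE

Total bands = 187 + 88 + 58 = 333.
Between band 43 and the ventral margin there are 333 − 43 = 290 bands.
The band at the ventral margin is 1961 CE, so the disturbance line dates to 1961 − 290 = 1671 CE.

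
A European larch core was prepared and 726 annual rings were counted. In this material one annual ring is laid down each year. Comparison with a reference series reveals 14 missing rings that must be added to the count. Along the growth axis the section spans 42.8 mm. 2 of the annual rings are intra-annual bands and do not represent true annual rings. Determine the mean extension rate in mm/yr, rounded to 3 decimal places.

0.058 mm/yr

True annual ring count = 726 − 2 + 14 = 738.
Mean rate = 42.8 mm / 738 years ≈ 0.058 mm/yr.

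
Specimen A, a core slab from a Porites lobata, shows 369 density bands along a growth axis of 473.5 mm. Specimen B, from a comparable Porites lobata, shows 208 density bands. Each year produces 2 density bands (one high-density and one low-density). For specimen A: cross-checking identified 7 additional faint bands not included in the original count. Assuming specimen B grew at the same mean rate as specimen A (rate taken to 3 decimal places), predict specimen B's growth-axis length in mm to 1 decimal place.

Specimen A: true density band count = 369 + 7 = 376.
Specimen A: 376 density bands at 2 per year is 376 / 2 = 188 years.
A: Mean rate = 473.5 mm / 188 years ≈ 2.519 mm/year.
Specimen B: dividing by 2 density bands per year: 208 / 2 = 104 years. For B, 2.519 mm/year × 104 years = 262.0 mm.

262.0 mm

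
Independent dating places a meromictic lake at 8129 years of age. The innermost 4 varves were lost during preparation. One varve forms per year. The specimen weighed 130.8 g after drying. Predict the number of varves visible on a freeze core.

Expected varves over 8129 years: 8129.
Subtracting the 4 varves not captured gives 8129 − 4 = 8125 varves in the record.

8125 varves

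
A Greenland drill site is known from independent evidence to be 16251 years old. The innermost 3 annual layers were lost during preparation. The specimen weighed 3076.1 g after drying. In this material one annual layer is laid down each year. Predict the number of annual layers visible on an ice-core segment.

16248 annual layers

At one annual layer per year, 16251 years correspond to 16251 annual layers.
Subtracting the 3 annual layers not captured gives 16251 − 3 = 16248 annual layers in the record.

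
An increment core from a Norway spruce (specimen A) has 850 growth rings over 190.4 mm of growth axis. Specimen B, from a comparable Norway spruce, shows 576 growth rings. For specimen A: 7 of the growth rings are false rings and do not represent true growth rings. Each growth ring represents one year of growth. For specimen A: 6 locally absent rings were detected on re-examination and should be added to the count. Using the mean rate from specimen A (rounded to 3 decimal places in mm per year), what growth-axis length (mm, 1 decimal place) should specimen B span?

Specimen A: adjusted count: 850 − 7 + 6 = 849 growth rings.
A: Mean rate = 190.4 mm / 849 years ≈ 0.224 mm per year.
Length of B = 0.224 × 576 = 129.0 mm.

129.0 mm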